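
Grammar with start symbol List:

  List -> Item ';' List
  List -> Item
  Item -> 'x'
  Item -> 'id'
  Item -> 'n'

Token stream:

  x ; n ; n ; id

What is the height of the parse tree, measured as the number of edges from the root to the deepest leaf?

[List [Item x] ; [List [Item n] ; [List [Item n] ; [List [Item id]]]]]

5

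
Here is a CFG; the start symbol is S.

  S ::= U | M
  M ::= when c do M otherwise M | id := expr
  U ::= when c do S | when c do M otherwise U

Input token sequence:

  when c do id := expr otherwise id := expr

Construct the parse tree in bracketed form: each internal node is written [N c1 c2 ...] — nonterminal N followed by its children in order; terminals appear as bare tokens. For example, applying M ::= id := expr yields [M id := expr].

[S [M when c do [M id := expr] otherwise [M id := expr]]]

S
M
when c do M otherwise M
when c do id := expr otherwise M
when c do id := expr otherwise id := expr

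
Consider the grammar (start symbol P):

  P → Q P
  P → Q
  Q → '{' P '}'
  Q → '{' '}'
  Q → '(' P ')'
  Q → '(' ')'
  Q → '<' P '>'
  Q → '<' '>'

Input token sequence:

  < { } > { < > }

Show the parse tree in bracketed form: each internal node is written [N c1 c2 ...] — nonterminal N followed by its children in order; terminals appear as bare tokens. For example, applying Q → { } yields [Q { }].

P
Q P
< P > P
< Q > P
< { } > P
< { } > Q
< { } > { P }
< { } > { Q }
< { } > { < > }

[P [Q < [P [Q { }]] >] [P [Q { [P [Q < >]] }]]]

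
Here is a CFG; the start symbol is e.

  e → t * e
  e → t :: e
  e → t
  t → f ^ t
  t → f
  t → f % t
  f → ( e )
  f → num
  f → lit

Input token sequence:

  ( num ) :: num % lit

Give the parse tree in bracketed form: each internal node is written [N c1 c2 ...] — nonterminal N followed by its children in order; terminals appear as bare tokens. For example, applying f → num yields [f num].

[e [t [f ( [e [t [f num]]] )]] :: [e [t [f num] % [t [f lit]]]]]

e
t :: e
f :: e
( e ) :: e
( t ) :: e
( f ) :: e
( num ) :: e
( num ) :: t
( num ) :: f % t
( num ) :: num % t
( num ) :: num % f
( num ) :: num % lit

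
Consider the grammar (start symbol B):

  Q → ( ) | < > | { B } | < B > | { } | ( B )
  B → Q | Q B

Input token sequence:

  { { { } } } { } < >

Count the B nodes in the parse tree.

[B [Q { [B [Q { [B [Q { }]] }]] }] [B [Q { }] [B [Q < >]]]]

5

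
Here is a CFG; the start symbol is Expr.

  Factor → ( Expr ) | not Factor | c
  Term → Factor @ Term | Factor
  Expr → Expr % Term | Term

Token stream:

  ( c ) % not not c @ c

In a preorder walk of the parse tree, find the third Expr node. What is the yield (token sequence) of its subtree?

c

[Expr [Expr [Term [Factor ( [Expr [Term [Factor c]]] )]]] % [Term [Factor not [Factor not [Factor c]]] @ [Term [Factor c]]]]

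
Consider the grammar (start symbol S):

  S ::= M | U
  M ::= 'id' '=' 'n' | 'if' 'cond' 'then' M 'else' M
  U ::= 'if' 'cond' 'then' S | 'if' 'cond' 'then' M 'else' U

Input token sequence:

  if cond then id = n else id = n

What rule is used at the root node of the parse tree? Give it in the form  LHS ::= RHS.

S ::= M

[S [M if cond then [M id = n] else [M id = n]]]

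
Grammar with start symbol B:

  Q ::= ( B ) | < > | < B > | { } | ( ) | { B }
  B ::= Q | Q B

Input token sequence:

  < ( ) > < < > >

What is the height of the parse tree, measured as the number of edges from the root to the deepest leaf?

5

[B [Q < [B [Q ( )]] >] [B [Q < [B [Q < >]] >]]]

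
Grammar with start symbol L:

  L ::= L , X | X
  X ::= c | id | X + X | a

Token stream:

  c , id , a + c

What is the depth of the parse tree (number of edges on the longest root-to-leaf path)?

[L [L [L [X c]] , [X id]] , [X [X a] + [X c]]]

4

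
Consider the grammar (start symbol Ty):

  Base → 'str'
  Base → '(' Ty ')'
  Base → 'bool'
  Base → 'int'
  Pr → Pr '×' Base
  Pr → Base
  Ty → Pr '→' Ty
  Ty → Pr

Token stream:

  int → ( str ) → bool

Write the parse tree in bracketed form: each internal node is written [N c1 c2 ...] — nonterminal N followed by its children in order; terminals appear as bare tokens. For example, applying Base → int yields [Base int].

Ty
Pr → Ty
Base → Ty
int → Ty
int → Pr → Ty
int → Base → Ty
int → ( Ty ) → Ty
int → ( Pr ) → Ty
int → ( Base ) → Ty
int → ( str ) → Ty
int → ( str ) → Pr
int → ( str ) → Base
int → ( str ) → bool

[Ty [Pr [Base int]] → [Ty [Pr [Base ( [Ty [Pr [Base str]]] )]] → [Ty [Pr [Base bool]]]]]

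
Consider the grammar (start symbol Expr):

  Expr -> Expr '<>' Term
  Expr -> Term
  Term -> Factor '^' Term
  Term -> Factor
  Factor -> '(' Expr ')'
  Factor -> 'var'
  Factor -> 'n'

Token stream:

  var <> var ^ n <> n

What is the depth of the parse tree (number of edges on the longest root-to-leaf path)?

[Expr [Expr [Expr [Term [Factor var]]] <> [Term [Factor var] ^ [Term [Factor n]]]] <> [Term [Factor n]]]

5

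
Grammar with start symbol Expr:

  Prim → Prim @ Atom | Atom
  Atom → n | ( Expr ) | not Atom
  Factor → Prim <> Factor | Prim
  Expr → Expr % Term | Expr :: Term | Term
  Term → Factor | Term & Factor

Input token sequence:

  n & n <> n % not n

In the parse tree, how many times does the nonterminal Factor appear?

4

[Expr [Expr [Term [Term [Factor [Prim [Atom n]]]] & [Factor [Prim [Atom n]] <> [Factor [Prim [Atom n]]]]]] % [Term [Factor [Prim [Atom not [Atom n]]]]]]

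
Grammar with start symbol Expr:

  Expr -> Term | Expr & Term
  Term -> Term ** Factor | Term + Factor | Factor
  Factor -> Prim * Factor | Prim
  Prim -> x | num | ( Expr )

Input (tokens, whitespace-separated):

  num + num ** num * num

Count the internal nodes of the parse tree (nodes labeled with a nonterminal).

12

[Expr [Term [Term [Term [Factor [Prim num]]] + [Factor [Prim num]]] ** [Factor [Prim num] * [Factor [Prim num]]]]]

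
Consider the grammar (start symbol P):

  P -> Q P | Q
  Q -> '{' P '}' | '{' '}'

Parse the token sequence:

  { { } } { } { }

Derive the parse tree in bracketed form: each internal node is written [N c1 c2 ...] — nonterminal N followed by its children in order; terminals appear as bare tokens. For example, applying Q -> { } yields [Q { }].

[P [Q { [P [Q { }]] }] [P [Q { }] [P [Q { }]]]]

P
Q P
{ P } P
{ Q } P
{ { } } P
{ { } } Q P
{ { } } { } P
{ { } } { } Q
{ { } } { } { }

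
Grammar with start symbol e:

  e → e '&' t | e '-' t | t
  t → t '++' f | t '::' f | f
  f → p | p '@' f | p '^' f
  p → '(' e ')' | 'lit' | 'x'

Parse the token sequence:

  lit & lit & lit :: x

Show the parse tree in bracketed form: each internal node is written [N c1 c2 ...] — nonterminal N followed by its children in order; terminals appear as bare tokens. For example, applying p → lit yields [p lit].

e
e & t
e & t & t
t & t & t
f & t & t
p & t & t
lit & t & t
lit & f & t
lit & p & t
lit & lit & t
lit & lit & t :: f
lit & lit & f :: f
lit & lit & p :: f
lit & lit & lit :: f
lit & lit & lit :: p
lit & lit & lit :: x

[e [e [e [t [f [p lit]]]] & [t [f [p lit]]]] & [t [t [f [p lit]]] :: [f [p x]]]]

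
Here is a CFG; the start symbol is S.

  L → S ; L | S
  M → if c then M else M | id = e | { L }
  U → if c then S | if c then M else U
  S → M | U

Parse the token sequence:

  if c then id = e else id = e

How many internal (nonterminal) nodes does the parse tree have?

4

[S [M if c then [M id = e] else [M id = e]]]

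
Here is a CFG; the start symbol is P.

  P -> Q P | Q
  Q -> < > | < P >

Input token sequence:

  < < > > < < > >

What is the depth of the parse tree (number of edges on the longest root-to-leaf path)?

[P [Q < [P [Q < >]] >] [P [Q < [P [Q < >]] >]]]

5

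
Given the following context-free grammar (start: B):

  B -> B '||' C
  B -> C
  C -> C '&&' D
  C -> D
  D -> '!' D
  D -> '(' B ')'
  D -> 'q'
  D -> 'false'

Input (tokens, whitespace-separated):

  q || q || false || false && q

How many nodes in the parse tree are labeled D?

5

[B [B [B [B [C [D q]]] || [C [D q]]] || [C [D false]]] || [C [C [D false]] && [D q]]]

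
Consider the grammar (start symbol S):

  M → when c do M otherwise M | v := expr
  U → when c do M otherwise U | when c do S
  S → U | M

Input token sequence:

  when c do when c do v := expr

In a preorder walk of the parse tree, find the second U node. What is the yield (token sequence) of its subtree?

[S [U when c do [S [U when c do [S [M v := expr]]]]]]

when c do v := expr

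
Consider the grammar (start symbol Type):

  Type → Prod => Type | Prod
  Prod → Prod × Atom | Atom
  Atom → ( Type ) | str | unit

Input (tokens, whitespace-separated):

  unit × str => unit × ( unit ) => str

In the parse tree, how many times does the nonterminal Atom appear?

[Type [Prod [Prod [Atom unit]] × [Atom str]] => [Type [Prod [Prod [Atom unit]] × [Atom ( [Type [Prod [Atom unit]]] )]] => [Type [Prod [Atom str]]]]]

6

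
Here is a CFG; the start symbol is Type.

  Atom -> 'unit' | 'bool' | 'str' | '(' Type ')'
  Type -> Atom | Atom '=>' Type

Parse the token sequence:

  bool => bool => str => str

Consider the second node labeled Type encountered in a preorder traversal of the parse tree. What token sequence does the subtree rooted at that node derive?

[Type [Atom bool] => [Type [Atom bool] => [Type [Atom str] => [Type [Atom str]]]]]

bool => str => str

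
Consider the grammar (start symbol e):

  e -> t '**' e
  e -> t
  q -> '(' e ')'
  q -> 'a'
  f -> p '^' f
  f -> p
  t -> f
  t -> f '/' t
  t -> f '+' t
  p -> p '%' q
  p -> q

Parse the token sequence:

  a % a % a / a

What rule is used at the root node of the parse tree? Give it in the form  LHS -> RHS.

e -> t

[e [t [f [p [p [p [q a]] % [q a]] % [q a]]] / [t [f [p [q a]]]]]]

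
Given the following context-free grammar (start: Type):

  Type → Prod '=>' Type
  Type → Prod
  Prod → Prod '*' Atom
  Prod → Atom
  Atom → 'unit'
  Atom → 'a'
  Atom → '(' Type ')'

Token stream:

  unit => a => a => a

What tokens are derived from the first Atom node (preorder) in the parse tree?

[Type [Prod [Atom unit]] => [Type [Prod [Atom a]] => [Type [Prod [Atom a]] => [Type [Prod [Atom a]]]]]]

unit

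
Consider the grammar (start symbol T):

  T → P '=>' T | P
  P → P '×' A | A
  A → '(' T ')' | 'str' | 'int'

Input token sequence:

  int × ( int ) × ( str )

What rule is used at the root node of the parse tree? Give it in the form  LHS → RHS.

[T [P [P [P [A int]] × [A ( [T [P [A int]]] )]] × [A ( [T [P [A str]]] )]]]

T → P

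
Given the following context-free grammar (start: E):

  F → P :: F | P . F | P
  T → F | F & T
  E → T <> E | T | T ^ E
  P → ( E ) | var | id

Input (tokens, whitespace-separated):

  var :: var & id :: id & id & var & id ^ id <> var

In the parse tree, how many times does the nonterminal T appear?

[E [T [F [P var] :: [F [P var]]] & [T [F [P id] :: [F [P id]]] & [T [F [P id]] & [T [F [P var]] & [T [F [P id]]]]]]] ^ [E [T [F [P id]]] <> [E [T [F [P var]]]]]]

7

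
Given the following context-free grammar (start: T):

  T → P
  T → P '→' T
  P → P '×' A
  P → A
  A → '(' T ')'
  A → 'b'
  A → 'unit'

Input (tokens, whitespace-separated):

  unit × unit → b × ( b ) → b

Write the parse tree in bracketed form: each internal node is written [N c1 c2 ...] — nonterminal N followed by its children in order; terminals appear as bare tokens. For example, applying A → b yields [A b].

T
P → T
P × A → T
A × A → T
unit × A → T
unit × unit → T
unit × unit → P → T
unit × unit → P × A → T
unit × unit → A × A → T
unit × unit → b × A → T
unit × unit → b × ( T ) → T
unit × unit → b × ( P ) → T
unit × unit → b × ( A ) → T
unit × unit → b × ( b ) → T
unit × unit → b × ( b ) → P
unit × unit → b × ( b ) → A
unit × unit → b × ( b ) → b

[T [P [P [A unit]] × [A unit]] → [T [P [P [A b]] × [A ( [T [P [A b]]] )]] → [T [P [A b]]]]]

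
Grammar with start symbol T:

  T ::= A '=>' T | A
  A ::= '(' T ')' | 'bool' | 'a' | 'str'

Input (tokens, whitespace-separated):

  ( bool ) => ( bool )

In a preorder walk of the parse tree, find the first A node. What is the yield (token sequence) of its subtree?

[T [A ( [T [A bool]] )] => [T [A ( [T [A bool]] )]]]

( bool )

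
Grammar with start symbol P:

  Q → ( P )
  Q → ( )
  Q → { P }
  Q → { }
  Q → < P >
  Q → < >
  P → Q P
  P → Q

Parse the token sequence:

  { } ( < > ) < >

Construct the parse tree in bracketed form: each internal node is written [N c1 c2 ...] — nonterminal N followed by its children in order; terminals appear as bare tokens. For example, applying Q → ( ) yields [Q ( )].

[P [Q { }] [P [Q ( [P [Q < >]] )] [P [Q < >]]]]

P
Q P
{ } P
{ } Q P
{ } ( P ) P
{ } ( Q ) P
{ } ( < > ) P
{ } ( < > ) Q
{ } ( < > ) < >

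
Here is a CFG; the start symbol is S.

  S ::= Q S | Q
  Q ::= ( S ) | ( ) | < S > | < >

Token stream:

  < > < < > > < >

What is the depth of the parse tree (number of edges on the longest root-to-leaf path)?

5

[S [Q < >] [S [Q < [S [Q < >]] >] [S [Q < >]]]]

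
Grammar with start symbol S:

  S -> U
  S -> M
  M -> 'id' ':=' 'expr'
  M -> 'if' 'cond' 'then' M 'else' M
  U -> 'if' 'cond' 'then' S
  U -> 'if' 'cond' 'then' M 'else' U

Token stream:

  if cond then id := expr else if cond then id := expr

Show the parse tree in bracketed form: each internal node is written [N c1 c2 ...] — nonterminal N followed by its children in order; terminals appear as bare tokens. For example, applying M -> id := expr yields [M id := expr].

[S [U if cond then [M id := expr] else [U if cond then [S [M id := expr]]]]]

S
U
if cond then M else U
if cond then id := expr else U
if cond then id := expr else if cond then S
if cond then id := expr else if cond then M
if cond then id := expr else if cond then id := expr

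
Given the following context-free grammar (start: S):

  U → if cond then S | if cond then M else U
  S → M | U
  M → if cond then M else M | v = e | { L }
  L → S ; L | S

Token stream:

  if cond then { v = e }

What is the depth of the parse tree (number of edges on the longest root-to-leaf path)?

7

[S [U if cond then [S [M { [L [S [M v = e]]] }]]]]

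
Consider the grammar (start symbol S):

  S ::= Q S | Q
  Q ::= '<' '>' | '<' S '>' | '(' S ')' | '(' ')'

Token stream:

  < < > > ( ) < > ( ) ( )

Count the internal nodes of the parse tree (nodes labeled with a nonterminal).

[S [Q < [S [Q < >]] >] [S [Q ( )] [S [Q < >] [S [Q ( )] [S [Q ( )]]]]]]

12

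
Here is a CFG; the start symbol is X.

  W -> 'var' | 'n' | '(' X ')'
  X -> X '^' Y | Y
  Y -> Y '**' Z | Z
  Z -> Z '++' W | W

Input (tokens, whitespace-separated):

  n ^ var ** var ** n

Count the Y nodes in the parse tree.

4

[X [X [Y [Z [W n]]]] ^ [Y [Y [Y [Z [W var]]] ** [Z [W var]]] ** [Z [W n]]]]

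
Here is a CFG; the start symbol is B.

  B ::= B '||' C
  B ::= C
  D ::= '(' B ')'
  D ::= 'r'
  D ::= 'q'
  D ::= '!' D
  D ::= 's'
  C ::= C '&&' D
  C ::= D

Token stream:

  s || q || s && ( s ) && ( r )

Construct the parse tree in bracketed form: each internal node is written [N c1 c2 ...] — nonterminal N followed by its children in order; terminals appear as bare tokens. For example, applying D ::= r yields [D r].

B
B || C
B || C || C
C || C || C
D || C || C
s || C || C
s || D || C
s || q || C
s || q || C && D
s || q || C && D && D
s || q || D && D && D
s || q || s && D && D
s || q || s && ( B ) && D
s || q || s && ( C ) && D
s || q || s && ( D ) && D
s || q || s && ( s ) && D
s || q || s && ( s ) && ( B )
s || q || s && ( s ) && ( C )
s || q || s && ( s ) && ( D )
s || q || s && ( s ) && ( r )

[B [B [B [C [D s]]] || [C [D q]]] || [C [C [C [D s]] && [D ( [B [C [D s]]] )]] && [D ( [B [C [D r]]] )]]]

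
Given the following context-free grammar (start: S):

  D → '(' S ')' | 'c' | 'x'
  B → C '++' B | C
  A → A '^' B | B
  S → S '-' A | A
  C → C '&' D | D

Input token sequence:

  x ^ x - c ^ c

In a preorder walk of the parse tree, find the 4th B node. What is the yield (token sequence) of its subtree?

c

[S [S [A [A [B [C [D x]]]] ^ [B [C [D x]]]]] - [A [A [B [C [D c]]]] ^ [B [C [D c]]]]]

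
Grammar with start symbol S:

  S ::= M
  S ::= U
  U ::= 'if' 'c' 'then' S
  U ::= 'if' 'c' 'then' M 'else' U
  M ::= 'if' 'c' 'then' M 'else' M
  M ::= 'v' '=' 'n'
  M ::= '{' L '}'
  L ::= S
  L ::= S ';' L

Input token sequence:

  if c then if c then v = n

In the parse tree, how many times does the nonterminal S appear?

3

[S [U if c then [S [U if c then [S [M v = n]]]]]]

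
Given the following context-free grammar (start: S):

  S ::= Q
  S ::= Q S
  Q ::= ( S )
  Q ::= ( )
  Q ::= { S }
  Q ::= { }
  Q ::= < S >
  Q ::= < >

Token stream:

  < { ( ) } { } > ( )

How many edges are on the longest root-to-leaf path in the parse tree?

[S [Q < [S [Q { [S [Q ( )]] }] [S [Q { }]]] >] [S [Q ( )]]]

6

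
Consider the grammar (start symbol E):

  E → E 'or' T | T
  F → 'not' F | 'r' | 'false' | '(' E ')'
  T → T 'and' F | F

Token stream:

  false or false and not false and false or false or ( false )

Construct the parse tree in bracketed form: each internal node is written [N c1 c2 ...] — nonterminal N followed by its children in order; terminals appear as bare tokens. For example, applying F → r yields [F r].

E
E or T
E or T or T
E or T or T or T
T or T or T or T
F or T or T or T
false or T or T or T
false or T and F or T or T
false or T and F and F or T or T
false or F and F and F or T or T
false or false and F and F or T or T
false or false and not F and F or T or T
false or false and not false and F or T or T
false or false and not false and false or T or T
false or false and not false and false or F or T
false or false and not false and false or false or T
false or false and not false and false or false or F
false or false and not false and false or false or ( E )
false or false and not false and false or false or ( T )
false or false and not false and false or false or ( F )
false or false and not false and false or false or ( false )

[E [E [E [E [T [F false]]] or [T [T [T [F false]] and [F not [F false]]] and [F false]]] or [T [F false]]] or [T [F ( [E [T [F false]]] )]]]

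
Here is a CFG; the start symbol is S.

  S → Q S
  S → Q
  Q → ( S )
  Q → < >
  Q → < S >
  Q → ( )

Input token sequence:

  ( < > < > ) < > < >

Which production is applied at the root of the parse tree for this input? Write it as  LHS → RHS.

[S [Q ( [S [Q < >] [S [Q < >]]] )] [S [Q < >] [S [Q < >]]]]

S → Q S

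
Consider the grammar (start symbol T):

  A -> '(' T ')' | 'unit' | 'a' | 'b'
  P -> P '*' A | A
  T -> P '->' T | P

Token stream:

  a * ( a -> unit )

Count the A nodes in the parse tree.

4

[T [P [P [A a]] * [A ( [T [P [A a]] -> [T [P [A unit]]]] )]]]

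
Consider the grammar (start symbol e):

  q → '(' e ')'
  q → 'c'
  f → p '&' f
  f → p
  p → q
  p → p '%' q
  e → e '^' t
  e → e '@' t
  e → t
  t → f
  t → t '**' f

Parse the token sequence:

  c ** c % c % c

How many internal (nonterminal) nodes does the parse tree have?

[e [t [t [f [p [q c]]]] ** [f [p [p [p [q c]] % [q c]] % [q c]]]]]

13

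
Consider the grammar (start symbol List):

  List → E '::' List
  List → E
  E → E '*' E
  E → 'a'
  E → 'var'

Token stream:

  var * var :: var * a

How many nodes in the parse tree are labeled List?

[List [E [E var] * [E var]] :: [List [E [E var] * [E a]]]]

2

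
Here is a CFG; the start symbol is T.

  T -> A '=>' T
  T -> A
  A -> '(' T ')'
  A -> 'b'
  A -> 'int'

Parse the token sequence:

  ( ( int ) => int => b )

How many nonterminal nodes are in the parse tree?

10

[T [A ( [T [A ( [T [A int]] )] => [T [A int] => [T [A b]]]] )]]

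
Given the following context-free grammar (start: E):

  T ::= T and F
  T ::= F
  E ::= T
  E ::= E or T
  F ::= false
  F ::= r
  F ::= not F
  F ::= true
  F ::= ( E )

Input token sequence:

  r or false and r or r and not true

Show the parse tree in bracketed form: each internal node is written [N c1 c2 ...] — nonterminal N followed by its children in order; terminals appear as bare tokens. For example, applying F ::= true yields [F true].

E
E or T
E or T or T
T or T or T
F or T or T
r or T or T
r or T and F or T
r or F and F or T
r or false and F or T
r or false and r or T
r or false and r or T and F
r or false and r or F and F
r or false and r or r and F
r or false and r or r and not F
r or false and r or r and not true

[E [E [E [T [F r]]] or [T [T [F false]] and [F r]]] or [T [T [F r]] and [F not [F true]]]]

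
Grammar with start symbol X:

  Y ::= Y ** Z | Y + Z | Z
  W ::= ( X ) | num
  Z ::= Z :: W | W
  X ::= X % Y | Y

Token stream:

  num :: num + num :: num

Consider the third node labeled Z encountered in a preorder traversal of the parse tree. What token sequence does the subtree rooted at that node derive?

[X [Y [Y [Z [Z [W num]] :: [W num]]] + [Z [Z [W num]] :: [W num]]]]

num :: num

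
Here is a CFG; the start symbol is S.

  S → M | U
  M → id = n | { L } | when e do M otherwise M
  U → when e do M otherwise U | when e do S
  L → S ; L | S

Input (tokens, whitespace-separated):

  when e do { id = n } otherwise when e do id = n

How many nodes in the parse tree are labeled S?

[S [U when e do [M { [L [S [M id = n]]] }] otherwise [U when e do [S [M id = n]]]]]

3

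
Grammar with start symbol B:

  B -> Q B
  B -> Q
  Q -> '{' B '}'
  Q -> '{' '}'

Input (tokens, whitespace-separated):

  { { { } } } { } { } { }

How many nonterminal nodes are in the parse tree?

12

[B [Q { [B [Q { [B [Q { }]] }]] }] [B [Q { }] [B [Q { }] [B [Q { }]]]]]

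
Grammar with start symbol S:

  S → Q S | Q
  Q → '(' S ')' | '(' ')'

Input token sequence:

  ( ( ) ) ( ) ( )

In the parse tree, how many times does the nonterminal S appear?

[S [Q ( [S [Q ( )]] )] [S [Q ( )] [S [Q ( )]]]]

4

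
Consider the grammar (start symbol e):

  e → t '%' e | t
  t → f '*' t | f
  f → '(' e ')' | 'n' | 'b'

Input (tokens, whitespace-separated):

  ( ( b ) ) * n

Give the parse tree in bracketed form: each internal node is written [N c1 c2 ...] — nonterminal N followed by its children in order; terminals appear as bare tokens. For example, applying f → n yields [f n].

e
t
f * t
( e ) * t
( t ) * t
( f ) * t
( ( e ) ) * t
( ( t ) ) * t
( ( f ) ) * t
( ( b ) ) * t
( ( b ) ) * f
( ( b ) ) * n

[e [t [f ( [e [t [f ( [e [t [f b]]] )]]] )] * [t [f n]]]]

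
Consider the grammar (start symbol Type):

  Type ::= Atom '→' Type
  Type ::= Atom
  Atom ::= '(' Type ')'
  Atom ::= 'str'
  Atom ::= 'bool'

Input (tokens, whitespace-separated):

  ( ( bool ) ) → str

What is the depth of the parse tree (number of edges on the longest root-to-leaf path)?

6

[Type [Atom ( [Type [Atom ( [Type [Atom bool]] )]] )] → [Type [Atom str]]]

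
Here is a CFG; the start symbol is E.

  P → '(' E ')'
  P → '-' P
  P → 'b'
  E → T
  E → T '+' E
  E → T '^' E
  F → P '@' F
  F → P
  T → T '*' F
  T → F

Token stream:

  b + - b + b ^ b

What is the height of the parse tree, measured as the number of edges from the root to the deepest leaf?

7

[E [T [F [P b]]] + [E [T [F [P - [P b]]]] + [E [T [F [P b]]] ^ [E [T [F [P b]]]]]]]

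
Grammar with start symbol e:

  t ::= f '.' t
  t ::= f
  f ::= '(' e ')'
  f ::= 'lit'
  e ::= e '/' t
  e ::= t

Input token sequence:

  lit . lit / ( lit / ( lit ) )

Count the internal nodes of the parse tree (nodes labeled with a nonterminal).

[e [e [t [f lit] . [t [f lit]]]] / [t [f ( [e [e [t [f lit]]] / [t [f ( [e [t [f lit]]] )]]] )]]]

17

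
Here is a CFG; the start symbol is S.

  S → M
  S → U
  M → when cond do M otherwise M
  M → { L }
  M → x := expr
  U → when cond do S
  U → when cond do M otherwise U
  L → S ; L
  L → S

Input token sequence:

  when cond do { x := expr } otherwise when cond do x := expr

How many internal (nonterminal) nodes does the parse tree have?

9

[S [U when cond do [M { [L [S [M x := expr]]] }] otherwise [U when cond do [S [M x := expr]]]]]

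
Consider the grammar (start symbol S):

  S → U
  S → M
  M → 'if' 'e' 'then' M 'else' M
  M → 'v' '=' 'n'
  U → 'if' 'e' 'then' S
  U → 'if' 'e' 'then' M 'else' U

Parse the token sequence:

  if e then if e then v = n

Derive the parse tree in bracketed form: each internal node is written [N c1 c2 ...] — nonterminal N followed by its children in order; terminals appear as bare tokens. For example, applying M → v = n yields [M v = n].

S
U
if e then S
if e then U
if e then if e then S
if e then if e then M
if e then if e then v = n

[S [U if e then [S [U if e then [S [M v = n]]]]]]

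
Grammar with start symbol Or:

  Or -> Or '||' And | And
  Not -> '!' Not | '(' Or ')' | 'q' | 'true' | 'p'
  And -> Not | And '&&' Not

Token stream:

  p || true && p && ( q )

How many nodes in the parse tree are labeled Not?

5

[Or [Or [And [Not p]]] || [And [And [And [Not true]] && [Not p]] && [Not ( [Or [And [Not q]]] )]]]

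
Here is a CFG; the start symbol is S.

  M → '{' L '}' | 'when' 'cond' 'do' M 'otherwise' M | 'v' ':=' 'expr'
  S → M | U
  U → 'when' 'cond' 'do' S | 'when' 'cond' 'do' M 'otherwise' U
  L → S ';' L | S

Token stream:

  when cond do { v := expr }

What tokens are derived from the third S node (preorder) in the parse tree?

[S [U when cond do [S [M { [L [S [M v := expr]]] }]]]]

v := expr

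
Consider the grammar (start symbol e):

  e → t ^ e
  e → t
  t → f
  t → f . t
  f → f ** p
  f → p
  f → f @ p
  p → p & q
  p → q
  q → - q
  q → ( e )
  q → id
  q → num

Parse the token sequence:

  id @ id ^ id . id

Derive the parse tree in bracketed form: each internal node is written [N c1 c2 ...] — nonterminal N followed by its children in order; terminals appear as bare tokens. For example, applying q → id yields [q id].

[e [t [f [f [p [q id]]] @ [p [q id]]]] ^ [e [t [f [p [q id]]] . [t [f [p [q id]]]]]]]

e
t ^ e
f ^ e
f @ p ^ e
p @ p ^ e
q @ p ^ e
id @ p ^ e
id @ q ^ e
id @ id ^ e
id @ id ^ t
id @ id ^ f . t
id @ id ^ p . t
id @ id ^ q . t
id @ id ^ id . t
id @ id ^ id . f
id @ id ^ id . p
id @ id ^ id . q
id @ id ^ id . id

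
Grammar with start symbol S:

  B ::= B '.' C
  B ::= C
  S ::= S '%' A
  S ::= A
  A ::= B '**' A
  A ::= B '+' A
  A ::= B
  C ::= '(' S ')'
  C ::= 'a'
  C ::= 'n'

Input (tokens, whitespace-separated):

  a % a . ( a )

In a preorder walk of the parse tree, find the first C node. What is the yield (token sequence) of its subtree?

a

[S [S [A [B [C a]]]] % [A [B [B [C a]] . [C ( [S [A [B [C a]]]] )]]]]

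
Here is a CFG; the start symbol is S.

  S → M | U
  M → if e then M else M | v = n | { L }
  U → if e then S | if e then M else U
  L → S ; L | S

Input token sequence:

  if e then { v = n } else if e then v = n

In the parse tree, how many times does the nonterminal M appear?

[S [U if e then [M { [L [S [M v = n]]] }] else [U if e then [S [M v = n]]]]]

3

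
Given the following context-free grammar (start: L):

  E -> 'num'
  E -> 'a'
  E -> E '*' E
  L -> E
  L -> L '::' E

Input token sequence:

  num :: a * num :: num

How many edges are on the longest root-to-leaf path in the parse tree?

4

[L [L [L [E num]] :: [E [E a] * [E num]]] :: [E num]]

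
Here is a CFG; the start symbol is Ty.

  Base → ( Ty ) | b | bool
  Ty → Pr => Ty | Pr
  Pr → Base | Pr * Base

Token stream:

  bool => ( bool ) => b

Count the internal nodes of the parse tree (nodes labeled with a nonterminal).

[Ty [Pr [Base bool]] => [Ty [Pr [Base ( [Ty [Pr [Base bool]]] )]] => [Ty [Pr [Base b]]]]]

12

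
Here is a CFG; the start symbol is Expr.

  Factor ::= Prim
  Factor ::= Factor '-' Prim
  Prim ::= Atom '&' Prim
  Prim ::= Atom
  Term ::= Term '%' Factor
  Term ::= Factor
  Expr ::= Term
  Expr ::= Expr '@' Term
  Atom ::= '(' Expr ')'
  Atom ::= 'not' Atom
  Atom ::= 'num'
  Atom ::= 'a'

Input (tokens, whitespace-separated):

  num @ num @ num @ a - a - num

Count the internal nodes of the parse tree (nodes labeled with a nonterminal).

[Expr [Expr [Expr [Expr [Term [Factor [Prim [Atom num]]]]] @ [Term [Factor [Prim [Atom num]]]]] @ [Term [Factor [Prim [Atom num]]]]] @ [Term [Factor [Factor [Factor [Prim [Atom a]]] - [Prim [Atom a]]] - [Prim [Atom num]]]]]

26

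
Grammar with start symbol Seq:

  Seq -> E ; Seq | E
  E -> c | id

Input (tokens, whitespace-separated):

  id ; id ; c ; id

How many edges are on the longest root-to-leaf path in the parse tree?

[Seq [E id] ; [Seq [E id] ; [Seq [E c] ; [Seq [E id]]]]]

5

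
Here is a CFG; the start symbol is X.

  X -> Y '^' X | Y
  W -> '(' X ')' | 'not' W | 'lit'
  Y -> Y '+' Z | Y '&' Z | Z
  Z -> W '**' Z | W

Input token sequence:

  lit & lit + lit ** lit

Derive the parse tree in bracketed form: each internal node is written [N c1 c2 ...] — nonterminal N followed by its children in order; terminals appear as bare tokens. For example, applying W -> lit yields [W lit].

X
Y
Y + Z
Y & Z + Z
Z & Z + Z
W & Z + Z
lit & Z + Z
lit & W + Z
lit & lit + Z
lit & lit + W ** Z
lit & lit + lit ** Z
lit & lit + lit ** W
lit & lit + lit ** lit

[X [Y [Y [Y [Z [W lit]]] & [Z [W lit]]] + [Z [W lit] ** [Z [W lit]]]]]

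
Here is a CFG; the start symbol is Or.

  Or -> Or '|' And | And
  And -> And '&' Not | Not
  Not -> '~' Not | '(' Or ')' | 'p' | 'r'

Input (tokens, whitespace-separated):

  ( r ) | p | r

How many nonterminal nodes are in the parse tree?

[Or [Or [Or [And [Not ( [Or [And [Not r]]] )]]] | [And [Not p]]] | [And [Not r]]]

12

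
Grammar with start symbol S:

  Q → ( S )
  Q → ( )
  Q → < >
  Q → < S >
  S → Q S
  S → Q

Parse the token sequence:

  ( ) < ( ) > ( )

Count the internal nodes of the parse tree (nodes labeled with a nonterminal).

[S [Q ( )] [S [Q < [S [Q ( )]] >] [S [Q ( )]]]]

8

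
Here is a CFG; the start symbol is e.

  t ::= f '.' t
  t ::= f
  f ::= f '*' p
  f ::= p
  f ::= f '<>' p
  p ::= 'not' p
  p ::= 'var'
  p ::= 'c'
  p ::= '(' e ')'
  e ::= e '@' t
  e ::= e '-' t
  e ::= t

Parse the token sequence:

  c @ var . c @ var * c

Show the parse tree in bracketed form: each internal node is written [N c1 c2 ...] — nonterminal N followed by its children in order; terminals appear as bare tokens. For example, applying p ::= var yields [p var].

[e [e [e [t [f [p c]]]] @ [t [f [p var]] . [t [f [p c]]]]] @ [t [f [f [p var]] * [p c]]]]

e
e @ t
e @ t @ t
t @ t @ t
f @ t @ t
p @ t @ t
c @ t @ t
c @ f . t @ t
c @ p . t @ t
c @ var . t @ t
c @ var . f @ t
c @ var . p @ t
c @ var . c @ t
c @ var . c @ f
c @ var . c @ f * p
c @ var . c @ p * p
c @ var . c @ var * p
c @ var . c @ var * c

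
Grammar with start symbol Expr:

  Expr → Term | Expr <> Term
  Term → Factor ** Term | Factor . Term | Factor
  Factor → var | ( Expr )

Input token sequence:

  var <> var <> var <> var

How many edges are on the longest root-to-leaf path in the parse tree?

[Expr [Expr [Expr [Expr [Term [Factor var]]] <> [Term [Factor var]]] <> [Term [Factor var]]] <> [Term [Factor var]]]

6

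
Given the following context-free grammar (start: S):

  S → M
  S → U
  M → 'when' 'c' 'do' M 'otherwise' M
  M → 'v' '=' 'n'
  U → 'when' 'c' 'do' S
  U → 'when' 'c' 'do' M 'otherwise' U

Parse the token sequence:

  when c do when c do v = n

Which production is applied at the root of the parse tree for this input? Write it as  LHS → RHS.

S → U

[S [U when c do [S [U when c do [S [M v = n]]]]]]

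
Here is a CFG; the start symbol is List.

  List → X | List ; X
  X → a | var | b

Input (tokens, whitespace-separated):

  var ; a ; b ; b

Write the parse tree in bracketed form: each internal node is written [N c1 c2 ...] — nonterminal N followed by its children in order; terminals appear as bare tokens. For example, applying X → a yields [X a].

[List [List [List [List [X var]] ; [X a]] ; [X b]] ; [X b]]

List
List ; X
List ; X ; X
List ; X ; X ; X
X ; X ; X ; X
var ; X ; X ; X
var ; a ; X ; X
var ; a ; b ; X
var ; a ; b ; b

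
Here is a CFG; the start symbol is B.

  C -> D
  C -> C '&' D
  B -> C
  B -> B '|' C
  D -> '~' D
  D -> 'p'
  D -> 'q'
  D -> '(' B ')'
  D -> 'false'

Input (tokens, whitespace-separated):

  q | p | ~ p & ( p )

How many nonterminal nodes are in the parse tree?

[B [B [B [C [D q]]] | [C [D p]]] | [C [C [D ~ [D p]]] & [D ( [B [C [D p]]] )]]]

15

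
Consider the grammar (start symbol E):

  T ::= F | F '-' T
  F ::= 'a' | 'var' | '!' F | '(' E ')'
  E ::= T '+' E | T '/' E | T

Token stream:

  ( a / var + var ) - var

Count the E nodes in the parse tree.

[E [T [F ( [E [T [F a]] / [E [T [F var]] + [E [T [F var]]]]] )] - [T [F var]]]]

4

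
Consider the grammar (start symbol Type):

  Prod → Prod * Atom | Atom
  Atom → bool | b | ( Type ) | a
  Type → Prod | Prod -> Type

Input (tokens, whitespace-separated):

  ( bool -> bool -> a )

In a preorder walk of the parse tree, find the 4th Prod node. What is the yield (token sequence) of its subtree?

[Type [Prod [Atom ( [Type [Prod [Atom bool]] -> [Type [Prod [Atom bool]] -> [Type [Prod [Atom a]]]]] )]]]

a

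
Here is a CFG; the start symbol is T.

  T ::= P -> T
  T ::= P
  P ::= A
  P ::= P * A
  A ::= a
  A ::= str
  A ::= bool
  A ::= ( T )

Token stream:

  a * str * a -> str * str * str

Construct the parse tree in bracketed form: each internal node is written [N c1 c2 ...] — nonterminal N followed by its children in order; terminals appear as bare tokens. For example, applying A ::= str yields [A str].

T
P -> T
P * A -> T
P * A * A -> T
A * A * A -> T
a * A * A -> T
a * str * A -> T
a * str * a -> T
a * str * a -> P
a * str * a -> P * A
a * str * a -> P * A * A
a * str * a -> A * A * A
a * str * a -> str * A * A
a * str * a -> str * str * A
a * str * a -> str * str * str

[T [P [P [P [A a]] * [A str]] * [A a]] -> [T [P [P [P [A str]] * [A str]] * [A str]]]]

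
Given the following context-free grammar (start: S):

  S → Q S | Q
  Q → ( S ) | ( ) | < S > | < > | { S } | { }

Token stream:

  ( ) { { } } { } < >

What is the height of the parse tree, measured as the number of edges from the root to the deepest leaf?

[S [Q ( )] [S [Q { [S [Q { }]] }] [S [Q { }] [S [Q < >]]]]]

5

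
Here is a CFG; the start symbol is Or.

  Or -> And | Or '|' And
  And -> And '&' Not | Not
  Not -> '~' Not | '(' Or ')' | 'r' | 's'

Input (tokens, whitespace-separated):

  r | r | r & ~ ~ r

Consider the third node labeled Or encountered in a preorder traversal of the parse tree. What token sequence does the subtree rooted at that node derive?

[Or [Or [Or [And [Not r]]] | [And [Not r]]] | [And [And [Not r]] & [Not ~ [Not ~ [Not r]]]]]

r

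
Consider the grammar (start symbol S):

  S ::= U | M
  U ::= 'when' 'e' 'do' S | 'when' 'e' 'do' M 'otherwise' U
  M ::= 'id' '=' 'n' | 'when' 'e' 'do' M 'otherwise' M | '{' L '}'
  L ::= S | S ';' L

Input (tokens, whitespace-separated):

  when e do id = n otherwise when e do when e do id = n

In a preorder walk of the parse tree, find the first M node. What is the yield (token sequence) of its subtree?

[S [U when e do [M id = n] otherwise [U when e do [S [U when e do [S [M id = n]]]]]]]

id = n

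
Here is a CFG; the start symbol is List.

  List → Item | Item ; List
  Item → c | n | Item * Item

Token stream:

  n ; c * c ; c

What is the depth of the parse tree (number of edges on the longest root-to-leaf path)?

4

[List [Item n] ; [List [Item [Item c] * [Item c]] ; [List [Item c]]]]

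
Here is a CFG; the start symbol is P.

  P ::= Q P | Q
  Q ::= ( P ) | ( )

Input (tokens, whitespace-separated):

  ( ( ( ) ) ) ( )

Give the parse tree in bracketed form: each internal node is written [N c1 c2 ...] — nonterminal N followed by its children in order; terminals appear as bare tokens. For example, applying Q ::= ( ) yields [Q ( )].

P
Q P
( P ) P
( Q ) P
( ( P ) ) P
( ( Q ) ) P
( ( ( ) ) ) P
( ( ( ) ) ) Q
( ( ( ) ) ) ( )

[P [Q ( [P [Q ( [P [Q ( )]] )]] )] [P [Q ( )]]]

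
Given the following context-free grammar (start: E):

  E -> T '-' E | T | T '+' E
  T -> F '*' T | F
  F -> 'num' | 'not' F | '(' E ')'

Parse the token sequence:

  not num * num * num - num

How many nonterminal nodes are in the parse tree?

11

[E [T [F not [F num]] * [T [F num] * [T [F num]]]] - [E [T [F num]]]]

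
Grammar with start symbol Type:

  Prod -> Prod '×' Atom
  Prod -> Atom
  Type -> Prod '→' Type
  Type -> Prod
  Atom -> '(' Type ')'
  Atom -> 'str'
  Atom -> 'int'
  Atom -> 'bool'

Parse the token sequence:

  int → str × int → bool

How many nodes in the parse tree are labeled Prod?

4

[Type [Prod [Atom int]] → [Type [Prod [Prod [Atom str]] × [Atom int]] → [Type [Prod [Atom bool]]]]]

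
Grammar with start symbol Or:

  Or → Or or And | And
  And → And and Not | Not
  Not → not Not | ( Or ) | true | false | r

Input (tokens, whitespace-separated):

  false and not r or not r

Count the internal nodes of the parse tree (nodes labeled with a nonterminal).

10

[Or [Or [And [And [Not false]] and [Not not [Not r]]]] or [And [Not not [Not r]]]]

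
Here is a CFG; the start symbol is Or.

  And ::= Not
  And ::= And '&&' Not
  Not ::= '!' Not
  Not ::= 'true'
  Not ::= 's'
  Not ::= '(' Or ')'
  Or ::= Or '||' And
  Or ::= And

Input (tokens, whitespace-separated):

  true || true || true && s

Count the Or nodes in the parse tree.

3

[Or [Or [Or [And [Not true]]] || [And [Not true]]] || [And [And [Not true]] && [Not s]]]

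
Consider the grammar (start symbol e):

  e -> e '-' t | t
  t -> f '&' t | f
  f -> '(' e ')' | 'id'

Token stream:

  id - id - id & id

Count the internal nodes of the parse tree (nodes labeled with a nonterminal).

[e [e [e [t [f id]]] - [t [f id]]] - [t [f id] & [t [f id]]]]

11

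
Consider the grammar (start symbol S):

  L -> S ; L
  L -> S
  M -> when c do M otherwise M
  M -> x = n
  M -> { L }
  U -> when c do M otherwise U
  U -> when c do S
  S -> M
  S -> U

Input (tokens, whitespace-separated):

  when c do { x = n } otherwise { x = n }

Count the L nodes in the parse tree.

2

[S [M when c do [M { [L [S [M x = n]]] }] otherwise [M { [L [S [M x = n]]] }]]]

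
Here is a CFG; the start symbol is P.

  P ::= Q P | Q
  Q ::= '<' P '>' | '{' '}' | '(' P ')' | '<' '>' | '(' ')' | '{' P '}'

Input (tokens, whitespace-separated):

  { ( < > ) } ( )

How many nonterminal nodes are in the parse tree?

[P [Q { [P [Q ( [P [Q < >]] )]] }] [P [Q ( )]]]

8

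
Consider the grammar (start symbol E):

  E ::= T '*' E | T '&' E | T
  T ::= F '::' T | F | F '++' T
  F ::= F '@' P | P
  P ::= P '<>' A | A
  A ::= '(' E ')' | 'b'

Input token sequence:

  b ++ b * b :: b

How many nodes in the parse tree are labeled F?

4

[E [T [F [P [A b]]] ++ [T [F [P [A b]]]]] * [E [T [F [P [A b]]] :: [T [F [P [A b]]]]]]]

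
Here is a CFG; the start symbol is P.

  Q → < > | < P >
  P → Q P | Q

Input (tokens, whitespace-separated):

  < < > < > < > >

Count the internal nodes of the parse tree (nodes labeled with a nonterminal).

8

[P [Q < [P [Q < >] [P [Q < >] [P [Q < >]]]] >]]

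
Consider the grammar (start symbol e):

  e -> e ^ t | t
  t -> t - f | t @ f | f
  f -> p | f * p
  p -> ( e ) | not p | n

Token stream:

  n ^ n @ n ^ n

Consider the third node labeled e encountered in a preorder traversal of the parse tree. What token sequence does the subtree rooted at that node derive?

n

[e [e [e [t [f [p n]]]] ^ [t [t [f [p n]]] @ [f [p n]]]] ^ [t [f [p n]]]]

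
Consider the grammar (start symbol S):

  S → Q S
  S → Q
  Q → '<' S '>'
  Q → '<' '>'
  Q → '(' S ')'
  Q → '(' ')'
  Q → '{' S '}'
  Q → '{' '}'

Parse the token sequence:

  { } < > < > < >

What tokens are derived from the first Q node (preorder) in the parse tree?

[S [Q { }] [S [Q < >] [S [Q < >] [S [Q < >]]]]]

{ }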